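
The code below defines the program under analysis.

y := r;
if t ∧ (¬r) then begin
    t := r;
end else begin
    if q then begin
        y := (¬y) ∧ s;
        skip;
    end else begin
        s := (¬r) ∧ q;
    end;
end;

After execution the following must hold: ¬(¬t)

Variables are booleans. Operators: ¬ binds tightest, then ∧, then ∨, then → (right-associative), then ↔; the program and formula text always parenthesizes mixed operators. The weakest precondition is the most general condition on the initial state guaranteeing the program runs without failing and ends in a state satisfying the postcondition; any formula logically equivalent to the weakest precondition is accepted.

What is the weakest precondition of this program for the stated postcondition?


Working backward. After the program, the postcondition ¬(¬t) must hold; in canonical form it is t.
Then branch requires r; else branch requires (q → t) ∧ ((¬q) → t).
Before the if: ((t ∧ (¬r)) → r) ∧ ((¬(t ∧ (¬r))) → ((q → t) ∧ ((¬q) → t)))
Before y := r: ((t ∧ (¬r)) → r) ∧ ((¬(t ∧ (¬r))) → ((q → t) ∧ ((¬q) → t)))
Answer: WP = ((t ∧ (¬r)) → r) ∧ ((¬(t ∧ (¬r))) → ((q → t) ∧ ((¬q) → t)))


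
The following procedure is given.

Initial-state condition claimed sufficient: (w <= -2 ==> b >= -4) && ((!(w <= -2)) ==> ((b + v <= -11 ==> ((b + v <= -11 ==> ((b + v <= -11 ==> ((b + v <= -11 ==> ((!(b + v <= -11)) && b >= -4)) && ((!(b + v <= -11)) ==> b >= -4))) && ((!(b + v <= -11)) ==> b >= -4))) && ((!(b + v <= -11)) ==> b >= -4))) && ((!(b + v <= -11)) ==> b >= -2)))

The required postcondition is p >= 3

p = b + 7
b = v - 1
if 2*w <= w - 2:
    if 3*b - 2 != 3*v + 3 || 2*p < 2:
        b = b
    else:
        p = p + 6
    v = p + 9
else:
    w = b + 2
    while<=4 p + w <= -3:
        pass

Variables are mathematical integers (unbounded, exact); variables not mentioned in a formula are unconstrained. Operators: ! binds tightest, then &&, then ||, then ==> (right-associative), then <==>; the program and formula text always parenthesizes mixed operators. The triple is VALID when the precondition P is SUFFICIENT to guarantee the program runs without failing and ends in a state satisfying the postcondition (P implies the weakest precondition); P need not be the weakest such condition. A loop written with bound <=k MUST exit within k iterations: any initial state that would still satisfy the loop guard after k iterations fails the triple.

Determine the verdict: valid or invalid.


Working backward. After the program, p >= 3 must hold.
Then branch requires ((3*b != 3*v + 5 || 2*p < 2) ==> p >= 3) && ((!(3*b != 3*v + 5 || 2*p < 2)) ==> p >= -3); else branch requires (b + p <= -5 ==> ((b + p <= -5 ==> ((b + p <= -5 ==> ((b + p <= -5 ==> ((!(b + p <= -5)) && p >= 3)) && ((!(b + p <= -5)) ==> p >= 3))) && ((!(b + p <= -5)) ==> p >= 3))) && ((!(b + p <= -5)) ==> p >= 3))) && ((!(b + p <= -5)) ==> p >= 3).
Before the if: (w <= -2 ==> (((3*b != 3*v + 5 || 2*p < 2) ==> p >= 3) && ((!(3*b != 3*v + 5 || 2*p < 2)) ==> p >= -3))) && ((!(w <= -2)) ==> ((b + p <= -5 ==> ((b + p <= -5 ==> ((b + p <= -5 ==> ((b + p <= -5 ==> ((!(b + p <= -5)) && p >= 3)) && ((!(b + p <= -5)) ==> p >= 3))) && ((!(b + p <= -5)) ==> p >= 3))) && ((!(b + p <= -5)) ==> p >= 3))) && ((!(b + p <= -5)) ==> p >= 3)))
Before b := v - 1: (w <= -2 ==> p >= 3) && ((!(w <= -2)) ==> ((p + v <= -4 ==> ((p + v <= -4 ==> ((p + v <= -4 ==> ((p + v <= -4 ==> ((!(p + v <= -4)) && p >= 3)) && ((!(p + v <= -4)) ==> p >= 3))) && ((!(p + v <= -4)) ==> p >= 3))) && ((!(p + v <= -4)) ==> p >= 3))) && ((!(p + v <= -4)) ==> p >= 3)))
Before p := b + 7: (w <= -2 ==> b >= -4) && ((!(w <= -2)) ==> ((b + v <= -11 ==> ((b + v <= -11 ==> ((b + v <= -11 ==> ((b + v <= -11 ==> ((!(b + v <= -11)) && b >= -4)) && ((!(b + v <= -11)) ==> b >= -4))) && ((!(b + v <= -11)) ==> b >= -4))) && ((!(b + v <= -11)) ==> b >= -4))) && ((!(b + v <= -11)) ==> b >= -4)))
The weakest precondition is (w <= -2 ==> b >= -4) && ((!(w <= -2)) ==> ((b + v <= -11 ==> ((b + v <= -11 ==> ((b + v <= -11 ==> ((b + v <= -11 ==> ((!(b + v <= -11)) && b >= -4)) && ((!(b + v <= -11)) ==> b >= -4))) && ((!(b + v <= -11)) ==> b >= -4))) && ((!(b + v <= -11)) ==> b >= -4))) && ((!(b + v <= -11)) ==> b >= -4))).
Check whether (w <= -2 ==> b >= -4) && ((!(w <= -2)) ==> ((b + v <= -11 ==> ((b + v <= -11 ==> ((b + v <= -11 ==> ((b + v <= -11 ==> ((!(b + v <= -11)) && b >= -4)) && ((!(b + v <= -11)) ==> b >= -4))) && ((!(b + v <= -11)) ==> b >= -4))) && ((!(b + v <= -11)) ==> b >= -4))) && ((!(b + v <= -11)) ==> b >= -2))) implies it.
Every state satisfying the precondition satisfies the weakest precondition: the implication holds.
Answer: valid


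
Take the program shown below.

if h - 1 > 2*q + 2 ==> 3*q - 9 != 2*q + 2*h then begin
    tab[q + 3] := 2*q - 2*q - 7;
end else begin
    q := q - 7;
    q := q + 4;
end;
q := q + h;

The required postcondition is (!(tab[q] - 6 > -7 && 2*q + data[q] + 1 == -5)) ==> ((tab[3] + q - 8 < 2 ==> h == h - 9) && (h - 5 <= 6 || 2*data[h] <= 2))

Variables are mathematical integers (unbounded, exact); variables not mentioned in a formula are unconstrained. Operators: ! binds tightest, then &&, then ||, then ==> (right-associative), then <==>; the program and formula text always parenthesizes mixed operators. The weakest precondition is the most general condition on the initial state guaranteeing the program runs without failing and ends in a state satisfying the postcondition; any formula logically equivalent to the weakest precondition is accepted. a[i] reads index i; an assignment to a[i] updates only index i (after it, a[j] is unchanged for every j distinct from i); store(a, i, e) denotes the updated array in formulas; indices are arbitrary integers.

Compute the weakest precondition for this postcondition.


Working backward. After the program, the postcondition (!(tab[q] - 6 > -7 && 2*q + data[q] + 1 == -5)) ==> ((tab[3] + q - 8 < 2 ==> h == h - 9) && (h - 5 <= 6 || 2*data[h] <= 2)) must hold; in canonical form it is (!(tab[q] > -1 && data[q] + 2*q == -6)) ==> ((!(tab[3] + q < 10)) && (h <= 11 || 2*data[h] <= 2)).
Before q := q + h: (!(tab[h + q] > -1 && data[h + q] + 2*h + 2*q == -6)) ==> ((!(tab[3] + h + q < 10)) && (h <= 11 || 2*data[h] <= 2))
Then branch requires (!(store(tab, q + 3, -7)[h + q] > -1 && data[h + q] + 2*h + 2*q == -6)) ==> ((!(store(tab, q + 3, -7)[3] + h + q < 10)) && (h <= 11 || 2*data[h] <= 2)); else branch requires (!(tab[h + q - 3] > -1 && data[h + q - 3] + 2*h + 2*q == 0)) ==> ((!(tab[3] + h + q < 13)) && (h <= 11 || 2*data[h] <= 2)).
Before the if: ((h > 2*q + 3 ==> q != 2*h + 9) ==> ((!(store(tab, q + 3, -7)[h + q] > -1 && data[h + q] + 2*h + 2*q == -6)) ==> ((!(store(tab, q + 3, -7)[3] + h + q < 10)) && (h <= 11 || 2*data[h] <= 2)))) && ((!(h > 2*q + 3 ==> q != 2*h + 9)) ==> ((!(tab[h + q - 3] > -1 && data[h + q - 3] + 2*h + 2*q == 0)) ==> ((!(tab[3] + h + q < 13)) && (h <= 11 || 2*data[h] <= 2))))
Answer: WP = ((h > 2*q + 3 ==> q != 2*h + 9) ==> ((!(store(tab, q + 3, -7)[h + q] > -1 && data[h + q] + 2*h + 2*q == -6)) ==> ((!(store(tab, q + 3, -7)[3] + h + q < 10)) && (h <= 11 || 2*data[h] <= 2)))) && ((!(h > 2*q + 3 ==> q != 2*h + 9)) ==> ((!(tab[h + q - 3] > -1 && data[h + q - 3] + 2*h + 2*q == 0)) ==> ((!(tab[3] + h + q < 13)) && (h <= 11 || 2*data[h] <= 2))))


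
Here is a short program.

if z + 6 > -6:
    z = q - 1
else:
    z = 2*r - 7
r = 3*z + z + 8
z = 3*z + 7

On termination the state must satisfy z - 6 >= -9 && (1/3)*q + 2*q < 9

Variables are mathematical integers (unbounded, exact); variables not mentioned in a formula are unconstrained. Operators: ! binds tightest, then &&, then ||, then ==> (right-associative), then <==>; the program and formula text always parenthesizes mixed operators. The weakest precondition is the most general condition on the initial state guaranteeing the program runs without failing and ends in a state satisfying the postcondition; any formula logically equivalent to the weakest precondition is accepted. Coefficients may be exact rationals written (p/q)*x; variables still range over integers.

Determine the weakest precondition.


Working backward. After the program, the postcondition z - 6 >= -9 && (1/3)*q + 2*q < 9 must hold; in canonical form it is z >= -3 && (7/3)*q < 9.
Before z := 3*z + 7: 3*z >= -10 && (7/3)*q < 9
Before r := 3*z + z + 8: 3*z >= -10 && (7/3)*q < 9
Then branch requires 3*q >= -7 && (7/3)*q < 9; else branch requires 6*r >= 11 && (7/3)*q < 9.
Before the if: (z > -12 ==> (3*q >= -7 && (7/3)*q < 9)) && ((!(z > -12)) ==> (6*r >= 11 && (7/3)*q < 9))
Answer: WP = (z > -12 ==> (3*q >= -7 && (7/3)*q < 9)) && ((!(z > -12)) ==> (6*r >= 11 && (7/3)*q < 9))


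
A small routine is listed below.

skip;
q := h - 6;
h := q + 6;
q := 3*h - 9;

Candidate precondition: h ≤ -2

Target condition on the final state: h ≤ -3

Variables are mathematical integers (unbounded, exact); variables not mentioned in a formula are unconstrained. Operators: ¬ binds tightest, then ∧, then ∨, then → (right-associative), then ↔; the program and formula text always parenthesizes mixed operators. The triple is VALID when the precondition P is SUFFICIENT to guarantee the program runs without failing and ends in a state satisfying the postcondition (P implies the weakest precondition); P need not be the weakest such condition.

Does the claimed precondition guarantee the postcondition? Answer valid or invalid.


Working backward. After the program, h ≤ -3 must hold.
Before q := 3*h - 9: h ≤ -3
Before h := q + 6: q ≤ -9
Before q := h - 6: h ≤ -3
Before skip: h ≤ -3
The weakest precondition is h ≤ -3.
Check whether h ≤ -2 implies it.
Countermodel: at the initial state h = -2, the precondition holds but the weakest precondition fails.
Answer: invalid


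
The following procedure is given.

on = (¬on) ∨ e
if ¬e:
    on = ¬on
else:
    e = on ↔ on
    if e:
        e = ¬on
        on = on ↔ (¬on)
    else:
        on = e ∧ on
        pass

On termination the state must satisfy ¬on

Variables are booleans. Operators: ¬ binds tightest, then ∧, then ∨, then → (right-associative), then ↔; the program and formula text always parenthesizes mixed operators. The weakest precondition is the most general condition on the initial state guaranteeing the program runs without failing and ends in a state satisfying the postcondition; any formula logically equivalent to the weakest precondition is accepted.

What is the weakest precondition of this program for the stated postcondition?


Working backward. After the program, ¬on must hold.
Then branch requires on; else branch requires ¬(on ↔ (¬on)).
Before the if: ((¬e) → on) ∧ (e → (¬(on ↔ (¬on))))
Before on := (¬on) ∨ e: ((¬e) → ((¬on) ∨ e)) ∧ (e → (¬(((¬on) ∨ e) ↔ (¬((¬on) ∨ e)))))
Answer: WP = ((¬e) → ((¬on) ∨ e)) ∧ (e → (¬(((¬on) ∨ e) ↔ (¬((¬on) ∨ e)))))


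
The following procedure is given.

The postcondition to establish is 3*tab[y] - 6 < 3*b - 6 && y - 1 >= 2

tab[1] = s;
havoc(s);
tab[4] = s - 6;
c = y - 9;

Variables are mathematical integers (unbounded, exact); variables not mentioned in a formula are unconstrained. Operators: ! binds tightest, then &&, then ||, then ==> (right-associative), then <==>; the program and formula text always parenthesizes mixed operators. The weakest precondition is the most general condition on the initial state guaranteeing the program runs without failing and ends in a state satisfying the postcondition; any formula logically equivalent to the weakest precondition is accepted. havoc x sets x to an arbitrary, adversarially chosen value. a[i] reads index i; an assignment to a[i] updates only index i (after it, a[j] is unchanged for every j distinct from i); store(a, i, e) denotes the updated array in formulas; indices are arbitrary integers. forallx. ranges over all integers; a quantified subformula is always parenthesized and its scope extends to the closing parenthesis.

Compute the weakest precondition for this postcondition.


Working backward. After the program, the postcondition 3*tab[y] - 6 < 3*b - 6 && y - 1 >= 2 must hold; in canonical form it is 3*tab[y] < 3*b && y >= 3.
Before c := y - 9: 3*tab[y] < 3*b && y >= 3
Before tab[4] := s - 6: 3*store(tab, 4, s - 6)[y] < 3*b && y >= 3
Before havoc s: forall s_1. (3*store(tab, 4, s_1 - 6)[y] < 3*b && y >= 3)
Before tab[1] := s: forall s_1. (3*store(store(tab, 1, s), 4, s_1 - 6)[y] < 3*b && y >= 3)
Answer: WP = forall s_1. (3*store(store(tab, 1, s), 4, s_1 - 6)[y] < 3*b && y >= 3)


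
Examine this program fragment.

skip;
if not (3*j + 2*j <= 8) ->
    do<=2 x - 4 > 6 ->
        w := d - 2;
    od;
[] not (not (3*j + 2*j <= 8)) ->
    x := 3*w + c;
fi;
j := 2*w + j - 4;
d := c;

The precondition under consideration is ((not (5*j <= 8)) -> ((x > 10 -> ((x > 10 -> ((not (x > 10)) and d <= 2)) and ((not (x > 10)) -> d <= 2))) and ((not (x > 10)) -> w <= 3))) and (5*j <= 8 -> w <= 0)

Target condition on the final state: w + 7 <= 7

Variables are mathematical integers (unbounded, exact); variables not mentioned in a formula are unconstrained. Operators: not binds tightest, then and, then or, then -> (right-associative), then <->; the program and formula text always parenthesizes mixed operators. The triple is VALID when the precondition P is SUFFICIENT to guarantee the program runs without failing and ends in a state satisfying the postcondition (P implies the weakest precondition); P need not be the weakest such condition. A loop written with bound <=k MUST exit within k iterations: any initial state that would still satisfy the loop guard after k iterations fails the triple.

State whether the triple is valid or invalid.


Working backward. After the program, the postcondition w + 7 <= 7 must hold; in canonical form it is w <= 0.
Before d := c: w <= 0
Before j := 2*w + j - 4: w <= 0
Then branch requires (x > 10 -> ((x > 10 -> ((not (x > 10)) and d <= 2)) and ((not (x > 10)) -> d <= 2))) and ((not (x > 10)) -> w <= 0); else branch requires w <= 0.
Before the if: ((not (5*j <= 8)) -> ((x > 10 -> ((x > 10 -> ((not (x > 10)) and d <= 2)) and ((not (x > 10)) -> d <= 2))) and ((not (x > 10)) -> w <= 0))) and (5*j <= 8 -> w <= 0)
Before skip: ((not (5*j <= 8)) -> ((x > 10 -> ((x > 10 -> ((not (x > 10)) and d <= 2)) and ((not (x > 10)) -> d <= 2))) and ((not (x > 10)) -> w <= 0))) and (5*j <= 8 -> w <= 0)
The weakest precondition is ((not (5*j <= 8)) -> ((x > 10 -> ((x > 10 -> ((not (x > 10)) and d <= 2)) and ((not (x > 10)) -> d <= 2))) and ((not (x > 10)) -> w <= 0))) and (5*j <= 8 -> w <= 0).
Check whether ((not (5*j <= 8)) -> ((x > 10 -> ((x > 10 -> ((not (x > 10)) and d <= 2)) and ((not (x > 10)) -> d <= 2))) and ((not (x > 10)) -> w <= 3))) and (5*j <= 8 -> w <= 0) implies it.
Countermodel: at the initial state d = 0, j = 2, w = 1, x = 10, the precondition holds but the weakest precondition fails.
Answer: invalid


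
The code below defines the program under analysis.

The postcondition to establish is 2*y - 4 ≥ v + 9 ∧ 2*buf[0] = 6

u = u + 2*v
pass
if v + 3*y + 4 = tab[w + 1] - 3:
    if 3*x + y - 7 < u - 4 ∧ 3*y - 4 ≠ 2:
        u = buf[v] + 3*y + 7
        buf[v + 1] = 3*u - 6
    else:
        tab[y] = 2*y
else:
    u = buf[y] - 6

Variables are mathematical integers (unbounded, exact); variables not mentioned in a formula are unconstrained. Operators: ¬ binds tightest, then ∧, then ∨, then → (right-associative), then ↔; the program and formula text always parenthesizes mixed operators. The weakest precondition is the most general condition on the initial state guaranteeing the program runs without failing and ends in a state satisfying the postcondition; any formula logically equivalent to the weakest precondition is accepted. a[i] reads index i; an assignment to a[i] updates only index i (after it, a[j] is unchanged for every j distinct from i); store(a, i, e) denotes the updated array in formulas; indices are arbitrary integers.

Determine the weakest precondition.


Working backward. After the program, the postcondition 2*y - 4 ≥ v + 9 ∧ 2*buf[0] = 6 must hold; in canonical form it is 2*y ≥ v + 13 ∧ 2*buf[0] = 6.
Then branch requires ((3*x + y < u + 3 ∧ 3*y ≠ 6) → (2*y ≥ v + 13 ∧ 2*store(buf, v + 1, 3*buf[v] + 9*y + 15)[0] = 6)) ∧ ((¬(3*x + y < u + 3 ∧ 3*y ≠ 6)) → (2*y ≥ v + 13 ∧ 2*buf[0] = 6)); else branch requires 2*y ≥ v + 13 ∧ 2*buf[0] = 6.
Before the if: (v + 3*y = tab[w + 1] - 7 → (((3*x + y < u + 3 ∧ 3*y ≠ 6) → (2*y ≥ v + 13 ∧ 2*store(buf, v + 1, 3*buf[v] + 9*y + 15)[0] = 6)) ∧ ((¬(3*x + y < u + 3 ∧ 3*y ≠ 6)) → (2*y ≥ v + 13 ∧ 2*buf[0] = 6)))) ∧ ((¬(v + 3*y = tab[w + 1] - 7)) → (2*y ≥ v + 13 ∧ 2*buf[0] = 6))
Before skip: (v + 3*y = tab[w + 1] - 7 → (((3*x + y < u + 3 ∧ 3*y ≠ 6) → (2*y ≥ v + 13 ∧ 2*store(buf, v + 1, 3*buf[v] + 9*y + 15)[0] = 6)) ∧ ((¬(3*x + y < u + 3 ∧ 3*y ≠ 6)) → (2*y ≥ v + 13 ∧ 2*buf[0] = 6)))) ∧ ((¬(v + 3*y = tab[w + 1] - 7)) → (2*y ≥ v + 13 ∧ 2*buf[0] = 6))
Before u := u + 2*v: (v + 3*y = tab[w + 1] - 7 → (((3*x + y < u + 2*v + 3 ∧ 3*y ≠ 6) → (2*y ≥ v + 13 ∧ 2*store(buf, v + 1, 3*buf[v] + 9*y + 15)[0] = 6)) ∧ ((¬(3*x + y < u + 2*v + 3 ∧ 3*y ≠ 6)) → (2*y ≥ v + 13 ∧ 2*buf[0] = 6)))) ∧ ((¬(v + 3*y = tab[w + 1] - 7)) → (2*y ≥ v + 13 ∧ 2*buf[0] = 6))
Answer: WP = (v + 3*y = tab[w + 1] - 7 → (((3*x + y < u + 2*v + 3 ∧ 3*y ≠ 6) → (2*y ≥ v + 13 ∧ 2*store(buf, v + 1, 3*buf[v] + 9*y + 15)[0] = 6)) ∧ ((¬(3*x + y < u + 2*v + 3 ∧ 3*y ≠ 6)) → (2*y ≥ v + 13 ∧ 2*buf[0] = 6)))) ∧ ((¬(v + 3*y = tab[w + 1] - 7)) → (2*y ≥ v + 13 ∧ 2*buf[0] = 6))


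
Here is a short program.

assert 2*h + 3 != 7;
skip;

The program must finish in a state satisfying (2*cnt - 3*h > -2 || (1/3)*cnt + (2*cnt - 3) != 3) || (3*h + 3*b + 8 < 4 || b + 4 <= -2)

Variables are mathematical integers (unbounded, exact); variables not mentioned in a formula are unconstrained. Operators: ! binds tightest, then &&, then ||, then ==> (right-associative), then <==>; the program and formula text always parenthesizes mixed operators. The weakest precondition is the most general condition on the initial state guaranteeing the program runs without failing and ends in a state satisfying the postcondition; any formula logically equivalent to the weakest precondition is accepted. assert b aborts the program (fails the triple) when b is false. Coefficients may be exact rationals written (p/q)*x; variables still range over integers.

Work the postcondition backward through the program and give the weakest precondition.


Working backward. After the program, the postcondition (2*cnt - 3*h > -2 || (1/3)*cnt + (2*cnt - 3) != 3) || (3*h + 3*b + 8 < 4 || b + 4 <= -2) must hold; in canonical form it is 2*cnt > 3*h - 2 || (7/3)*cnt != 6 || 3*b + 3*h < -4 || b <= -6.
Before skip: 2*cnt > 3*h - 2 || (7/3)*cnt != 6 || 3*b + 3*h < -4 || b <= -6
Before assert 2*h + 3 != 7: 2*h != 4 && (2*cnt > 3*h - 2 || (7/3)*cnt != 6 || 3*b + 3*h < -4 || b <= -6)
Answer: WP = 2*h != 4 && (2*cnt > 3*h - 2 || (7/3)*cnt != 6 || 3*b + 3*h < -4 || b <= -6)


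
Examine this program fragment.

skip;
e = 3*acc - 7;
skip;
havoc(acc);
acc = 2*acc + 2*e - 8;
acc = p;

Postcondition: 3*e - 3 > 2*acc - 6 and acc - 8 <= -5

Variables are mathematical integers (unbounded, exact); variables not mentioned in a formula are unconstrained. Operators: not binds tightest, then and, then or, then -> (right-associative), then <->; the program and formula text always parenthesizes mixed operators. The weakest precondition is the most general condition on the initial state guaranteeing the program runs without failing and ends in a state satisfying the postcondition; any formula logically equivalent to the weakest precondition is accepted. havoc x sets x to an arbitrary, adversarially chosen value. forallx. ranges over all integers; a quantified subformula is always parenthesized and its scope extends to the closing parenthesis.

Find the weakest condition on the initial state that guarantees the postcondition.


Working backward. After the program, the postcondition 3*e - 3 > 2*acc - 6 and acc - 8 <= -5 must hold; in canonical form it is 3*e > 2*acc - 3 and acc <= 3.
Before acc := p: 3*e > 2*p - 3 and p <= 3
Before acc := 2*acc + 2*e - 8: 3*e > 2*p - 3 and p <= 3
Before havoc acc: 3*e > 2*p - 3 and p <= 3
Before skip: 3*e > 2*p - 3 and p <= 3
Before e := 3*acc - 7: 9*acc > 2*p + 18 and p <= 3
Before skip: 9*acc > 2*p + 18 and p <= 3
Answer: WP = 9*acc > 2*p + 18 and p <= 3


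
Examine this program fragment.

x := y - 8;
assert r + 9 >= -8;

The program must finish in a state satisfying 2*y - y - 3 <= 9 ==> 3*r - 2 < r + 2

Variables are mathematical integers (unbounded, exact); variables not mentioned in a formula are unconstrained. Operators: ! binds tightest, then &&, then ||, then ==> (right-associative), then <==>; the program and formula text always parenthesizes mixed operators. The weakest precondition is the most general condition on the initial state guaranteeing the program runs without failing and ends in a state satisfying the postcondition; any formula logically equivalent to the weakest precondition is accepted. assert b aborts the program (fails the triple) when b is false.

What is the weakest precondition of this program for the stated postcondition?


Working backward. After the program, the postcondition 2*y - y - 3 <= 9 ==> 3*r - 2 < r + 2 must hold; in canonical form it is y <= 12 ==> 2*r < 4.
Before assert r + 9 >= -8: r >= -17 && (y <= 12 ==> 2*r < 4)
Before x := y - 8: r >= -17 && (y <= 12 ==> 2*r < 4)
Answer: WP = r >= -17 && (y <= 12 ==> 2*r < 4)


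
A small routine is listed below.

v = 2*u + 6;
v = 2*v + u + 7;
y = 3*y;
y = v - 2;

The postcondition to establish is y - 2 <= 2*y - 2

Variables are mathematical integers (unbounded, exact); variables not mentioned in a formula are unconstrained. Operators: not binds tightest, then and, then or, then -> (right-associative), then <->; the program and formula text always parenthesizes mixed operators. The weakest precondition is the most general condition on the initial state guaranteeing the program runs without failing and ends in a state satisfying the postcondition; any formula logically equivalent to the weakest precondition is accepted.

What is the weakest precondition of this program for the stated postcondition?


Working backward. After the program, the postcondition y - 2 <= 2*y - 2 must hold; in canonical form it is y >= 0.
Before y := v - 2: v >= 2
Before y := 3*y: v >= 2
Before v := 2*v + u + 7: u + 2*v >= -5
Before v := 2*u + 6: 5*u >= -17
Answer: WP = 5*u >= -17


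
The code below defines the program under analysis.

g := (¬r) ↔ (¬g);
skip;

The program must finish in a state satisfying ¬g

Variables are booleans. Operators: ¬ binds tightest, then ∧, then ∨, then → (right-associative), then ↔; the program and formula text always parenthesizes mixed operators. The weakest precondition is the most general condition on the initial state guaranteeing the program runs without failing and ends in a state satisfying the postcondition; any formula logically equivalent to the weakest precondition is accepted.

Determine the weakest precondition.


Working backward. After the program, ¬g must hold.
Before skip: ¬g
Before g := (¬r) ↔ (¬g): ¬((¬r) ↔ (¬g))
Answer: WP = ¬((¬r) ↔ (¬g))


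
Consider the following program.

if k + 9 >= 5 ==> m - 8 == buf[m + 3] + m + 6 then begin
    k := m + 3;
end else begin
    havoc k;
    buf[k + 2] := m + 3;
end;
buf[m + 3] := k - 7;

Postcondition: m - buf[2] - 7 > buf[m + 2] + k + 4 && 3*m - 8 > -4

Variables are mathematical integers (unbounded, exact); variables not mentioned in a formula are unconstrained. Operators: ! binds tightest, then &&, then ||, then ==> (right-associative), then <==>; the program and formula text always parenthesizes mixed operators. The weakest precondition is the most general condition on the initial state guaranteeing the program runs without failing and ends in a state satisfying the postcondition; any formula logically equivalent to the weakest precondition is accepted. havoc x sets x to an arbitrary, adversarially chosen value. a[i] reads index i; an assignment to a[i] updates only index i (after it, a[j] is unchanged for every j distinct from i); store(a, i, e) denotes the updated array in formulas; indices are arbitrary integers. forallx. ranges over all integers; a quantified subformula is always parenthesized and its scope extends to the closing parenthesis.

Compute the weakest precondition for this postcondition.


Working backward. After the program, the postcondition m - buf[2] - 7 > buf[m + 2] + k + 4 && 3*m - 8 > -4 must hold; in canonical form it is m > buf[m + 2] + buf[2] + k + 11 && 3*m > 4.
Before buf[m + 3] := k - 7: m > store(buf, m + 3, k - 7)[m + 2] + store(buf, m + 3, k - 7)[2] + k + 11 && 3*m > 4
Then branch requires store(buf, m + 3, m - 4)[m + 2] + store(buf, m + 3, m - 4)[2] < -14 && 3*m > 4; else branch requires forall k_1. (m > store(store(buf, k_1 + 2, m + 3), m + 3, k_1 - 7)[m + 2] + store(store(buf, k_1 + 2, m + 3), m + 3, k_1 - 7)[2] + k_1 + 11 && 3*m > 4).
Before the if: ((k >= -4 ==> buf[m + 3] == -14) ==> (store(buf, m + 3, m - 4)[m + 2] + store(buf, m + 3, m - 4)[2] < -14 && 3*m > 4)) && ((!(k >= -4 ==> buf[m + 3] == -14)) ==> (forall k_1. (m > store(store(buf, k_1 + 2, m + 3), m + 3, k_1 - 7)[m + 2] + store(store(buf, k_1 + 2, m + 3), m + 3, k_1 - 7)[2] + k_1 + 11 && 3*m > 4)))
Answer: WP = ((k >= -4 ==> buf[m + 3] == -14) ==> (store(buf, m + 3, m - 4)[m + 2] + store(buf, m + 3, m - 4)[2] < -14 && 3*m > 4)) && ((!(k >= -4 ==> buf[m + 3] == -14)) ==> (forall k_1. (m > store(store(buf, k_1 + 2, m + 3), m + 3, k_1 - 7)[m + 2] + store(store(buf, k_1 + 2, m + 3), m + 3, k_1 - 7)[2] + k_1 + 11 && 3*m > 4)))


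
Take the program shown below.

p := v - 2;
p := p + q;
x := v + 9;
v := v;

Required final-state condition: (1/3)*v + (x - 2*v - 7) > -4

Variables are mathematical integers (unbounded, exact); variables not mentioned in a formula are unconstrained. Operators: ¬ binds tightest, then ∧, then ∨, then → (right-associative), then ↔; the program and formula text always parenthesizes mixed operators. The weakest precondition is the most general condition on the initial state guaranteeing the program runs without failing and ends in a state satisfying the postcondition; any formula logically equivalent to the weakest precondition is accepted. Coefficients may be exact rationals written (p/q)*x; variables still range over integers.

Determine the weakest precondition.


Working backward. After the program, the postcondition (1/3)*v + (x - 2*v - 7) > -4 must hold; in canonical form it is x > (5/3)*v + 3.
Before v := v: x > (5/3)*v + 3
Before x := v + 9: (2/3)*v < 6
Before p := p + q: (2/3)*v < 6
Before p := v - 2: (2/3)*v < 6
Answer: WP = (2/3)*v < 6


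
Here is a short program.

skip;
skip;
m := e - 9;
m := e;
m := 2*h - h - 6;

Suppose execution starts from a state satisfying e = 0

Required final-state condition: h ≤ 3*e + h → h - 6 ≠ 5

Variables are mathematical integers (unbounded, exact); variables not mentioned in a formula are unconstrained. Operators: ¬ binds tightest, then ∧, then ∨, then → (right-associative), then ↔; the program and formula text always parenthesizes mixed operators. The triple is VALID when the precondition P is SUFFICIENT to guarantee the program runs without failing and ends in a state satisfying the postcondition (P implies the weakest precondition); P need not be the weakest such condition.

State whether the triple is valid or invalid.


Working backward. After the program, the postcondition h ≤ 3*e + h → h - 6 ≠ 5 must hold; in canonical form it is 3*e ≥ 0 → h ≠ 11.
Before m := 2*h - h - 6: 3*e ≥ 0 → h ≠ 11
Before m := e: 3*e ≥ 0 → h ≠ 11
Before m := e - 9: 3*e ≥ 0 → h ≠ 11
Before skip: 3*e ≥ 0 → h ≠ 11
Before skip: 3*e ≥ 0 → h ≠ 11
The weakest precondition is 3*e ≥ 0 → h ≠ 11.
Check whether e = 0 implies it.
Countermodel: at the initial state e = 0, h = 11, the precondition holds but the weakest precondition fails.
Answer: invalid


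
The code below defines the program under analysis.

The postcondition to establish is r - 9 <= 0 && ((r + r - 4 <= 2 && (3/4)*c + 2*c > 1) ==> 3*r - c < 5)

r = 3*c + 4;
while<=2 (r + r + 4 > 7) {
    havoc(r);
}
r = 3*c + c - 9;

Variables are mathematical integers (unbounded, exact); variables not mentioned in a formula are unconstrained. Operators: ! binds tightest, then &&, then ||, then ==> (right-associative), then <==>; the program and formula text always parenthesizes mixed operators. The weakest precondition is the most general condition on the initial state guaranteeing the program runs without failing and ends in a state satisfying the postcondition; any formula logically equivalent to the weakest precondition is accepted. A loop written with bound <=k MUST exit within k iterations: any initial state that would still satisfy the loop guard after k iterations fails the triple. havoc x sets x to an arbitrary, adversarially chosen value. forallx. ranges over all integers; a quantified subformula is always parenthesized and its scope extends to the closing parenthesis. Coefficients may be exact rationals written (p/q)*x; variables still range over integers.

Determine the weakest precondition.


Working backward. After the program, the postcondition r - 9 <= 0 && ((r + r - 4 <= 2 && (3/4)*c + 2*c > 1) ==> 3*r - c < 5) must hold; in canonical form it is r <= 9 && ((2*r <= 6 && (11/4)*c > 1) ==> 3*r < c + 5).
Before r := 3*c + c - 9: 4*c <= 18 && ((8*c <= 24 && (11/4)*c > 1) ==> 11*c < 32)
Before the loop (bound <=2), unroll the exhaustion recursion (WP_0 = exit-now case; WP_j = one more guarded iteration, up to j = 2):
  WP_0: (!(2*r > 3)) && 4*c <= 18 && ((8*c <= 24 && (11/4)*c > 1) ==> 11*c < 32)
  WP_1: (2*r > 3 ==> (forall r_1. ((!(2*r_1 > 3)) && 4*c <= 18 && ((8*c <= 24 && (11/4)*c > 1) ==> 11*c < 32)))) && ((!(2*r > 3)) ==> (4*c <= 18 && ((8*c <= 24 && (11/4)*c > 1) ==> 11*c < 32)))
  WP_2: (2*r > 3 ==> (forall r_2. ((2*r_2 > 3 ==> (forall r_1. ((!(2*r_1 > 3)) && 4*c <= 18 && ((8*c <= 24 && (11/4)*c > 1) ==> 11*c < 32)))) && ((!(2*r_2 > 3)) ==> (4*c <= 18 && ((8*c <= 24 && (11/4)*c > 1) ==> 11*c < 32)))))) && ((!(2*r > 3)) ==> (4*c <= 18 && ((8*c <= 24 && (11/4)*c > 1) ==> 11*c < 32)))
So before the loop: (2*r > 3 ==> (forall r_2. ((2*r_2 > 3 ==> (forall r_1. ((!(2*r_1 > 3)) && 4*c <= 18 && ((8*c <= 24 && (11/4)*c > 1) ==> 11*c < 32)))) && ((!(2*r_2 > 3)) ==> (4*c <= 18 && ((8*c <= 24 && (11/4)*c > 1) ==> 11*c < 32)))))) && ((!(2*r > 3)) ==> (4*c <= 18 && ((8*c <= 24 && (11/4)*c > 1) ==> 11*c < 32)))
Before r := 3*c + 4: (6*c > -5 ==> (forall r_2. ((2*r_2 > 3 ==> (forall r_1. ((!(2*r_1 > 3)) && 4*c <= 18 && ((8*c <= 24 && (11/4)*c > 1) ==> 11*c < 32)))) && ((!(2*r_2 > 3)) ==> (4*c <= 18 && ((8*c <= 24 && (11/4)*c > 1) ==> 11*c < 32)))))) && ((!(6*c > -5)) ==> (4*c <= 18 && ((8*c <= 24 && (11/4)*c > 1) ==> 11*c < 32)))
Answer: WP = (6*c > -5 ==> (forall r_2. ((2*r_2 > 3 ==> (forall r_1. ((!(2*r_1 > 3)) && 4*c <= 18 && ((8*c <= 24 && (11/4)*c > 1) ==> 11*c < 32)))) && ((!(2*r_2 > 3)) ==> (4*c <= 18 && ((8*c <= 24 && (11/4)*c > 1) ==> 11*c < 32)))))) && ((!(6*c > -5)) ==> (4*c <= 18 && ((8*c <= 24 && (11/4)*c > 1) ==> 11*c < 32)))


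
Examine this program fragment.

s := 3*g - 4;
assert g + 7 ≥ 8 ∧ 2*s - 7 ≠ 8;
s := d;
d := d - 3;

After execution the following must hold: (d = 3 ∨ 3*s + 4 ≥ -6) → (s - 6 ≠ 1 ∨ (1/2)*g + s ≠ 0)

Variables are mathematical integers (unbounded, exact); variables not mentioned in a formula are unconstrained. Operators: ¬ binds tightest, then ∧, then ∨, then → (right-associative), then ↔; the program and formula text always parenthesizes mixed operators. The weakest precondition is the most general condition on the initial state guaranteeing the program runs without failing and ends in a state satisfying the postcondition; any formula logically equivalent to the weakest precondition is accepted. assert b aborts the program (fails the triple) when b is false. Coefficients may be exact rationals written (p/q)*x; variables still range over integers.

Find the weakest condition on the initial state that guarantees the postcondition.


Working backward. After the program, the postcondition (d = 3 ∨ 3*s + 4 ≥ -6) → (s - 6 ≠ 1 ∨ (1/2)*g + s ≠ 0) must hold; in canonical form it is (d = 3 ∨ 3*s ≥ -10) → (s ≠ 7 ∨ (1/2)*g + s ≠ 0).
Before d := d - 3: (d = 6 ∨ 3*s ≥ -10) → (s ≠ 7 ∨ (1/2)*g + s ≠ 0)
Before s := d: (d = 6 ∨ 3*d ≥ -10) → (d ≠ 7 ∨ d + (1/2)*g ≠ 0)
Before assert g + 7 ≥ 8 ∧ 2*s - 7 ≠ 8: g ≥ 1 ∧ 2*s ≠ 15 ∧ ((d = 6 ∨ 3*d ≥ -10) → (d ≠ 7 ∨ d + (1/2)*g ≠ 0))
Before s := 3*g - 4: g ≥ 1 ∧ 6*g ≠ 23 ∧ ((d = 6 ∨ 3*d ≥ -10) → (d ≠ 7 ∨ d + (1/2)*g ≠ 0))
Answer: WP = g ≥ 1 ∧ 6*g ≠ 23 ∧ ((d = 6 ∨ 3*d ≥ -10) → (d ≠ 7 ∨ d + (1/2)*g ≠ 0))


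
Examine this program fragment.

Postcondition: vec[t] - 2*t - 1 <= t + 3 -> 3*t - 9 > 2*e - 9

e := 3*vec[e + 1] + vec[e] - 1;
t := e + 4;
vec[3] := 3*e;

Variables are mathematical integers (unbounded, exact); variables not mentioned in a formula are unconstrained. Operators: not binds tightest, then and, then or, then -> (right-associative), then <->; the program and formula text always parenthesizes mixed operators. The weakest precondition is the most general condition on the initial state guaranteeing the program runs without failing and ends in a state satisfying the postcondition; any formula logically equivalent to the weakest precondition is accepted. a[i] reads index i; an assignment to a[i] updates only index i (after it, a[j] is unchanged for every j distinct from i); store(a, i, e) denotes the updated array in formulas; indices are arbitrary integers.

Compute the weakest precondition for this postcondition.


Working backward. After the program, the postcondition vec[t] - 2*t - 1 <= t + 3 -> 3*t - 9 > 2*e - 9 must hold; in canonical form it is vec[t] <= 3*t + 4 -> 3*t > 2*e.
Before vec[3] := 3*e: store(vec, 3, 3*e)[t] <= 3*t + 4 -> 3*t > 2*e
Before t := e + 4: store(vec, 3, 3*e)[e + 4] <= 3*e + 16 -> e > -12
Before e := 3*vec[e + 1] + vec[e] - 1: store(vec, 3, 9*vec[e + 1] + 3*vec[e] - 3)[3*vec[e + 1] + vec[e] + 3] <= 9*vec[e + 1] + 3*vec[e] + 13 -> 3*vec[e + 1] + vec[e] > -11
Answer: WP = store(vec, 3, 9*vec[e + 1] + 3*vec[e] - 3)[3*vec[e + 1] + vec[e] + 3] <= 9*vec[e + 1] + 3*vec[e] + 13 -> 3*vec[e + 1] + vec[e] > -11


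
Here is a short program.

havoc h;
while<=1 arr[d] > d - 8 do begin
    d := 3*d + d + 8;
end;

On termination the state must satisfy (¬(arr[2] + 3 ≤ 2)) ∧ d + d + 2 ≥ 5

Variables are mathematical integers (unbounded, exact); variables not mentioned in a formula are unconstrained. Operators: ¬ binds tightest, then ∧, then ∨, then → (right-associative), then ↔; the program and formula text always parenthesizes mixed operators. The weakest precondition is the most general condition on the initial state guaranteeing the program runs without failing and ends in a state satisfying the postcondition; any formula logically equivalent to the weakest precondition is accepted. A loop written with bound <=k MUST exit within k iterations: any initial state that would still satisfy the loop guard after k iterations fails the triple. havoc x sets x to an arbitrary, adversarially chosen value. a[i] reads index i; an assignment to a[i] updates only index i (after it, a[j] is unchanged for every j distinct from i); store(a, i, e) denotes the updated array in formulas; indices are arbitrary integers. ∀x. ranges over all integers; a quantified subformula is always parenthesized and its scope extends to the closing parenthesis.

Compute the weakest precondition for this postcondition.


Working backward. After the program, the postcondition (¬(arr[2] + 3 ≤ 2)) ∧ d + d + 2 ≥ 5 must hold; in canonical form it is (¬(arr[2] ≤ -1)) ∧ 2*d ≥ 3.
Before the loop (bound <=1), unroll the exhaustion recursion (WP_0 = exit-now case; WP_j = one more guarded iteration, up to j = 1):
  WP_0: (¬(arr[d] > d - 8)) ∧ (¬(arr[2] ≤ -1)) ∧ 2*d ≥ 3
  WP_1: (arr[d] > d - 8 → ((¬(arr[4*d + 8] > 4*d)) ∧ (¬(arr[2] ≤ -1)) ∧ 8*d ≥ -13)) ∧ ((¬(arr[d] > d - 8)) → ((¬(arr[2] ≤ -1)) ∧ 2*d ≥ 3))
So before the loop: (arr[d] > d - 8 → ((¬(arr[4*d + 8] > 4*d)) ∧ (¬(arr[2] ≤ -1)) ∧ 8*d ≥ -13)) ∧ ((¬(arr[d] > d - 8)) → ((¬(arr[2] ≤ -1)) ∧ 2*d ≥ 3))
Before havoc h: (arr[d] > d - 8 → ((¬(arr[4*d + 8] > 4*d)) ∧ (¬(arr[2] ≤ -1)) ∧ 8*d ≥ -13)) ∧ ((¬(arr[d] > d - 8)) → ((¬(arr[2] ≤ -1)) ∧ 2*d ≥ 3))
Answer: WP = (arr[d] > d - 8 → ((¬(arr[4*d + 8] > 4*d)) ∧ (¬(arr[2] ≤ -1)) ∧ 8*d ≥ -13)) ∧ ((¬(arr[d] > d - 8)) → ((¬(arr[2] ≤ -1)) ∧ 2*d ≥ 3))


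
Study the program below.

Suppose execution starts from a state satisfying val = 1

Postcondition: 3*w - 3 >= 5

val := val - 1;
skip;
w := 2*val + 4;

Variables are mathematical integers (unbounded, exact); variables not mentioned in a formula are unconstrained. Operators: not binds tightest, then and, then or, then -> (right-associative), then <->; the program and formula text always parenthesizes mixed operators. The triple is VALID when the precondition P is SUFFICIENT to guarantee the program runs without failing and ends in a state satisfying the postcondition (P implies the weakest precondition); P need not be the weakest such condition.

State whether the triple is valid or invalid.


Working backward. After the program, the postcondition 3*w - 3 >= 5 must hold; in canonical form it is 3*w >= 8.
Before w := 2*val + 4: 6*val >= -4
Before skip: 6*val >= -4
Before val := val - 1: 6*val >= 2
The weakest precondition is 6*val >= 2.
Check whether val = 1 implies it.
Every state satisfying the precondition satisfies the weakest precondition: the implication holds.
Answer: valid


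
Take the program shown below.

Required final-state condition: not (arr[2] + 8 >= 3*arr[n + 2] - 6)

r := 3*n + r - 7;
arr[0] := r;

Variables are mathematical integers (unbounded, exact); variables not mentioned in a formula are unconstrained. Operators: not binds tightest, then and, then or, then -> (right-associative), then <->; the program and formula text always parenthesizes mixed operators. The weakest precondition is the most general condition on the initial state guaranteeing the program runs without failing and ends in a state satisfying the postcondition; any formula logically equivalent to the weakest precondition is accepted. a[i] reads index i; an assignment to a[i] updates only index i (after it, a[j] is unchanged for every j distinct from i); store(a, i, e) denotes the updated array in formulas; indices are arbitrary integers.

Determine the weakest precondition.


Working backward. After the program, the postcondition not (arr[2] + 8 >= 3*arr[n + 2] - 6) must hold; in canonical form it is not (arr[2] >= 3*arr[n + 2] - 14).
Before arr[0] := r: not (arr[2] >= 3*store(arr, 0, r)[n + 2] - 14)
Before r := 3*n + r - 7: not (arr[2] >= 3*store(arr, 0, 3*n + r - 7)[n + 2] - 14)
Answer: WP = not (arr[2] >= 3*store(arr, 0, 3*n + r - 7)[n + 2] - 14)


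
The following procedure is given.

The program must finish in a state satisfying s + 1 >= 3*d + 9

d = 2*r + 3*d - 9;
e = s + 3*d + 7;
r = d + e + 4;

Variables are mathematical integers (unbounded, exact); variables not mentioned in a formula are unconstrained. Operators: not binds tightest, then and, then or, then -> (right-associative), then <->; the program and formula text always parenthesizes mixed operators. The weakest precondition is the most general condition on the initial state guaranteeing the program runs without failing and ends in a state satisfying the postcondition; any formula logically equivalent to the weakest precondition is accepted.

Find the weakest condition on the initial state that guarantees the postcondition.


Working backward. After the program, the postcondition s + 1 >= 3*d + 9 must hold; in canonical form it is s >= 3*d + 8.
Before r := d + e + 4: s >= 3*d + 8
Before e := s + 3*d + 7: s >= 3*d + 8
Before d := 2*r + 3*d - 9: s >= 9*d + 6*r - 19
Answer: WP = s >= 9*d + 6*r - 19
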